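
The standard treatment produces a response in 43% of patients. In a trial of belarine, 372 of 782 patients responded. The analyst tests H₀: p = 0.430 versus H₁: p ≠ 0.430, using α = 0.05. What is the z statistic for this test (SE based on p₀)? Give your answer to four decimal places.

z = 2.5815

p̂ = 372/782 = 0.475703.
Under H₀, SE = √(0.43·0.57/782) = √(0.000313427) = 0.017704.
z = (0.475703 − 0.43)/0.017704 = 0.045703/0.017704 = 2.5815.
p-value = 2·P(Z > 2.582) ≈ 0.0098, so at α = 0.05 we reject H₀.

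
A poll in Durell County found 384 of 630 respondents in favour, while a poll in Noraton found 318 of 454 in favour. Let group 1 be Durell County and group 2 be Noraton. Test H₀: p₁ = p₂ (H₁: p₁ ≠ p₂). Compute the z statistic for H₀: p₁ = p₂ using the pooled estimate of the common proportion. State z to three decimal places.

z = -3.091

p̂₁ = 384/630 = 0.60952, p̂₂ = 318/454 = 0.70044.
Pooled p̂ = (384+318)/(630+454) = 702/1084 = 0.64760.
SE = √(p̂(1−p̂)(1/n₁+1/n₂)) = √(0.64760·0.35240·0.00378994) = √(0.000864918) = 0.02941.
z = (0.60952 − 0.70044)/0.02941 = -0.09092/0.02941 = -3.091.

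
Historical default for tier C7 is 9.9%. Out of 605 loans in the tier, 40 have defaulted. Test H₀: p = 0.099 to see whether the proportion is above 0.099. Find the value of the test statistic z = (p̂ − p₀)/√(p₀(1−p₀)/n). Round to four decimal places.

z = -2.7082

p̂ = 40/605 = 0.0661157.
Standard error under H₀: √(0.099×0.901/605) = 0.0121423.
z = (0.0661157 − 0.099)/0.0121423 = -0.0328843/0.0121423 = -2.7082.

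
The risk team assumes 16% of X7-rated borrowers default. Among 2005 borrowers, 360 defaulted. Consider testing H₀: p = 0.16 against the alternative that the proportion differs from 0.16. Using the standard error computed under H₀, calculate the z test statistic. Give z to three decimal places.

p̂ = 360/2005 = 0.179551.
Under H₀, SE = √(0.16·0.84/2005) = √(6.70324e-05) = 0.008187.
z = (0.179551 − 0.16)/0.008187 = 0.019551/0.008187 = 2.388.

z = 2.388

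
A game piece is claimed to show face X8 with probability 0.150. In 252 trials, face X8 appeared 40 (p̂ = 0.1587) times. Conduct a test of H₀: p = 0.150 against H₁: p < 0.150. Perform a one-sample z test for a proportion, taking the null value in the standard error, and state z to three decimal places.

p̂ = 40/252 = 0.15873.
SE = √(p₀(1−p₀)/n) = √(0.1275/252) = 0.02249.
z = (0.15873 − 0.15)/0.02249 = 0.00873/0.02249 = 0.388.
p-value = P(Z < 0.388) ≈ 0.6510.

z = 0.388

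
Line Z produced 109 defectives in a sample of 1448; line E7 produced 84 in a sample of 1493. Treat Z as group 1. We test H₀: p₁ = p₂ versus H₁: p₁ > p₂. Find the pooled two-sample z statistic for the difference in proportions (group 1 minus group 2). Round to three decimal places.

p̂₁ = 109/1448 ≈ 0.075276, p̂₂ = 84/1493 ≈ 0.056263.
Pooled p̂ = (109+84)/(1448+1493) = 193/2941 = 0.065624.
SE = √(0.0613174 × 0.0013604) = 0.009133.
z = (0.075276 − 0.056263)/0.009133 = 0.019013/0.009133 = 2.082.
p-value = P(Z > 2.082) ≈ 0.0187.

z = 2.082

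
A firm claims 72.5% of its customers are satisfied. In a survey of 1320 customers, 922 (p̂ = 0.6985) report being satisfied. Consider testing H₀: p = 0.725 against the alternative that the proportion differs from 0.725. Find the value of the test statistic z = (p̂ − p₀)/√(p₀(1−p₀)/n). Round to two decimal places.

z = -2.16

p̂ = 922/1320 = 0.69848.
SE = √(p₀(1−p₀)/n) = √(0.19937/1320) = 0.01229.
z = (0.69848 − 0.725)/0.01229 = -0.02652/0.01229 = -2.16.
Two-sided p-value ≈ 2·Φ(−2.157) = 0.0310.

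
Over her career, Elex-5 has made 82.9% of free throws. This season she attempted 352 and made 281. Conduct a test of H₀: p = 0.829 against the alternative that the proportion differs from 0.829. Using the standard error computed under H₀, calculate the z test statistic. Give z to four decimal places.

z = -1.5300

p̂ = 281/352 = 0.798295.
Standard error under H₀: √(0.829×0.171/352) = 0.020068.
z = (0.798295 − 0.829)/0.020068 = -0.030705/0.020068 = -1.5300.
Two-sided p-value ≈ 2·Φ(−1.530) = 0.1260.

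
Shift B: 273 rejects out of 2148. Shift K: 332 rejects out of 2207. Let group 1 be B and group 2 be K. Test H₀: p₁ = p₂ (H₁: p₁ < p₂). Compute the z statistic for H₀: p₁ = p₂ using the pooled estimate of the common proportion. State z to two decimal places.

p̂₁ = 273/2148 ≈ 0.12709, p̂₂ = 332/2207 ≈ 0.15043.
Pooled p̂ = (273+332)/(2148+2207) = 605/4355 = 0.13892.
SE = √(p̂(1−p̂)(1/n₁+1/n₂)) = √(0.13892·0.86108·0.000918653) = √(0.000109891) = 0.01048.
z = (0.12709 − 0.15043)/0.01048 = -0.02334/0.01048 = -2.23.

z = -2.23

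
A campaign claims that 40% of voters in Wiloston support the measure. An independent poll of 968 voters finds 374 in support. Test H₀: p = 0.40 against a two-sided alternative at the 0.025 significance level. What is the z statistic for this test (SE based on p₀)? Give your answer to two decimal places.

p̂ = 374/968 ≈ 0.3864.
SE = √(p₀(1−p₀)/n) = √(0.24/968) = 0.0157.
z = (0.3864 − 0.4)/0.0157 = -0.0136/0.0157 = -0.87.
Two-sided p-value ≈ 2·Φ(−0.866) = 0.3865. With α = 0.025, fail to reject H₀.

z = -0.87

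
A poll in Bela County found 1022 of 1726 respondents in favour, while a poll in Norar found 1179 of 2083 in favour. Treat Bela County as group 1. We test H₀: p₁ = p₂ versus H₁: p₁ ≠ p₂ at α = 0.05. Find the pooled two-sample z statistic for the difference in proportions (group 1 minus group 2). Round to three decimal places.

z = 1.624

p̂₁ = 1022/1726 ≈ 0.59212, p̂₂ = 1179/2083 ≈ 0.56601.
Pooled p̂ = (1022+1179)/(1726+2083) = 2201/3809 = 0.57784.
SE = √(p̂(1−p̂)(1/n₁+1/n₂)) = √(0.57784·0.42216·0.00105945) = √(0.000258443) = 0.01608.
z = (0.59212 − 0.56601)/0.01608 = 0.02611/0.01608 = 1.624.
Two-sided p-value ≈ 2·Φ(−1.624) = 0.1043; since p > α = 0.05, fail to reject H₀.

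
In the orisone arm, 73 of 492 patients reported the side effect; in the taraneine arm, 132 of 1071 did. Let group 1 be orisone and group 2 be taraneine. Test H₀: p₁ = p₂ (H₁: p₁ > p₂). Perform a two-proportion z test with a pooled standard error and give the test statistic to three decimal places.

z = 1.367

p̂₁ = 73/492 = 0.148374, p̂₂ = 132/1071 = 0.123249.
Pooled p̂ = (73+132)/(492+1071) = 205/1563 = 0.131158.
SE = √(0.113956 × 0.00296623) = 0.018385.
z = (0.148374 − 0.123249)/0.018385 = 0.025125/0.018385 = 1.367.
p-value = P(Z > 1.367) ≈ 0.0859.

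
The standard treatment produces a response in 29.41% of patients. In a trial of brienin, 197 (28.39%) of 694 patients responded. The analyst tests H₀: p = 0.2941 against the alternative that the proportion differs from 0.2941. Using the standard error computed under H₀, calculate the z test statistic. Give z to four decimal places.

p̂ = 197/694 = 0.2838617.
SE = √(p₀(1−p₀)/n) = √(0.20761/694) = 0.0172957.
z = (0.2838617 − 0.2941)/0.0172957 = -0.0102383/0.0172957 = -0.5920.

z = -0.5920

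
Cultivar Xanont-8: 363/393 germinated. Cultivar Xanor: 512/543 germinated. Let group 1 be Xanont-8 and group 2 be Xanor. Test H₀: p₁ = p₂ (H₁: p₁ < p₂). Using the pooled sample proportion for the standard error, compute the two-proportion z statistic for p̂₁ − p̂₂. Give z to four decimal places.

p̂₁ = 363/393 = 0.923664, p̂₂ = 512/543 = 0.942910.
Pooled p̂ = (363+512)/(393+543) = 875/936 = 0.934829.
SE = √(p̂(1−p̂)(1/n₁+1/n₂)) = √(0.934829·0.065171·0.00438615) = √(0.00026722) = 0.016347.
z = (0.923664 − 0.942910)/0.016347 = -0.019246/0.016347 = -1.1773.

z = -1.1773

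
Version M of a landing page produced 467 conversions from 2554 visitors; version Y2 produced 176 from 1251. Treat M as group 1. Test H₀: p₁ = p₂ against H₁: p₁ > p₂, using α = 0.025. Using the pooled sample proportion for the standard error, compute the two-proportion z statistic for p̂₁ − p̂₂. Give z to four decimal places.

p̂₁ = 467/2554 = 0.1828504, p̂₂ = 176/1251 = 0.1406875.
Pooled p̂ = (467+176)/(2554+1251) = 643/3805 = 0.1689882.
SE = √(p̂(1−p̂)(1/n₁+1/n₂)) = √(0.1689882·0.8310118·0.0011909) = √(0.00016724) = 0.0129321.
z = (0.1828504 − 0.1406875)/0.0129321 = 0.0421629/0.0129321 = 3.2603.
p-value = P(Z > 3.260) ≈ 0.0006; since p < α = 0.025, reject H₀.

z = 3.2603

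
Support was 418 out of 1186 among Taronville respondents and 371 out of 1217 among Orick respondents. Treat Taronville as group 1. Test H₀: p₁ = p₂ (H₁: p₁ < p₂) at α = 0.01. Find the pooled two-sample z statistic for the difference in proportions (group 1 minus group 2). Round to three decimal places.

z = 2.484

p̂₁ = 418/1186 ≈ 0.35245, p̂₂ = 371/1217 ≈ 0.30485.
Pooled p̂ = (418+371)/(1186+1217) = 789/2403 = 0.32834.
SE = √(0.220533 × 0.00166486) = 0.01916.
z = (0.35245 − 0.30485)/0.01916 = 0.04760/0.01916 = 2.484.
p-value = P(Z < 2.484) ≈ 0.9935, so at α = 0.01 we fail to reject H₀.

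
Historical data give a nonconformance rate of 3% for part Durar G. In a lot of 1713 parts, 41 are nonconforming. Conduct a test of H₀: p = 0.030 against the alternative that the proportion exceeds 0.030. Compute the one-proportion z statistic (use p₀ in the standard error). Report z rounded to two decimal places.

z = -1.47

p̂ = 41/1713 ≈ 0.02393.
Standard error under H₀: √(0.03×0.97/1713) = 0.00412.
z = (0.02393 − 0.03)/0.00412 = -0.00607/0.00412 = -1.47.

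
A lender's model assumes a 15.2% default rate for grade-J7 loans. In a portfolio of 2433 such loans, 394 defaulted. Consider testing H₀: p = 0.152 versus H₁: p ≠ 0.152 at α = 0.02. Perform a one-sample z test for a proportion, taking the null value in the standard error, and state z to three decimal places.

p̂ = 394/2433 ≈ 0.161940.
Standard error under H₀: √(0.152×0.848/2433) = 0.007279.
z = (0.161940 − 0.152)/0.007279 = 0.009940/0.007279 = 1.366.
p-value = 2·P(Z > 1.366) ≈ 0.1721. With α = 0.02, fail to reject H₀.

z = 1.366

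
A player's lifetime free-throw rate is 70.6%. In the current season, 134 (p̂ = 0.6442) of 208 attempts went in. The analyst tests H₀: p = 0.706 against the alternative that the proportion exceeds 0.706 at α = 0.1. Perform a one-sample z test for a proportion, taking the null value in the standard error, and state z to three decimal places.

p̂ = 134/208 ≈ 0.64423.
SE = √(p₀(1−p₀)/n) = √(0.20756/208) = 0.03159.
z = (0.64423 − 0.706)/0.03159 = -0.06177/0.03159 = -1.955.
p-value = P(Z > -1.955) ≈ 0.9747. With α = 0.1, fail to reject H₀.

z = -1.955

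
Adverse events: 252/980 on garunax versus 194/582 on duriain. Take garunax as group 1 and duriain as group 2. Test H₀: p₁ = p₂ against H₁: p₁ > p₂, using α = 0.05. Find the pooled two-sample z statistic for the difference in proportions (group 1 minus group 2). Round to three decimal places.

z = -3.223

p̂₁ = 252/980 ≈ 0.25714, p̂₂ = 194/582 ≈ 0.33333.
Pooled p̂ = (252+194)/(980+582) = 446/1562 = 0.28553.
SE = √(0.204003 × 0.00273862) = 0.02364.
z = (0.25714 − 0.33333)/0.02364 = -0.07619/0.02364 = -3.223.
p-value = P(Z > -3.223) ≈ 0.9994. With α = 0.05, fail to reject H₀.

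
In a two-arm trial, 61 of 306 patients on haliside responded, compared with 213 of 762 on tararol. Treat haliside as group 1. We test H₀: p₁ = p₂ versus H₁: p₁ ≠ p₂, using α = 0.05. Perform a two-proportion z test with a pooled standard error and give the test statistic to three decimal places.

z = -2.713

p̂₁ = 61/306 = 0.199346, p̂₂ = 213/762 = 0.279528.
Pooled p̂ = (61+213)/(306+762) = 274/1068 = 0.256554.
SE = √(0.190734 × 0.00458031) = 0.029557.
z = (0.199346 − 0.279528)/0.029557 = -0.080182/0.029557 = -2.713.
Two-sided p-value ≈ 2·Φ(−2.713) = 0.0067, so at α = 0.05 we reject H₀.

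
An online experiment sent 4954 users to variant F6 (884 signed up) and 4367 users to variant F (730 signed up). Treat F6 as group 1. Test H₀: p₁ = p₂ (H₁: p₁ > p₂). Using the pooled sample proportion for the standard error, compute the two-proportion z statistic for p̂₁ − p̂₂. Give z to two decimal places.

p̂₁ = 884/4954 ≈ 0.17844, p̂₂ = 730/4367 ≈ 0.16716.
Pooled p̂ = (884+730)/(4954+4367) = 1614/9321 = 0.17316.
SE = √(0.143174 × 0.000430847) = 0.00785.
z = (0.17844 − 0.16716)/0.00785 = 0.01128/0.00785 = 1.44.

z = 1.44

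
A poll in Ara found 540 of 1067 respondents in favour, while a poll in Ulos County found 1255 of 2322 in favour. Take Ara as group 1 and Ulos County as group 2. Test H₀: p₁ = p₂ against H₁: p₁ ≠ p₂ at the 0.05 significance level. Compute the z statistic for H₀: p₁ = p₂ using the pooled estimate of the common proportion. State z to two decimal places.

p̂₁ = 540/1067 ≈ 0.5061, p̂₂ = 1255/2322 ≈ 0.5405.
Pooled p̂ = (540+1255)/(1067+2322) = 1795/3389 = 0.5297.
SE = √(0.249121 × 0.00136787) = 0.0185.
z = (0.5061 − 0.5405)/0.0185 = -0.0344/0.0185 = -1.86.
p-value = 2·P(Z > 1.863) ≈ 0.0625, so at α = 0.05 we fail to reject H₀.

z = -1.86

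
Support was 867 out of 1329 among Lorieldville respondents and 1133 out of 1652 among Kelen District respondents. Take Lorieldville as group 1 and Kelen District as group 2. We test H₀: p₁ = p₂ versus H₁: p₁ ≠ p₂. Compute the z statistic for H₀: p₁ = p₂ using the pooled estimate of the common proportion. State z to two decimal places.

z = -1.93

p̂₁ = 867/1329 = 0.6524, p̂₂ = 1133/1652 = 0.6858.
Pooled p̂ = (867+1133)/(1329+1652) = 2000/2981 = 0.6709.
SE = √(0.220788 × 0.00135777) = 0.0173.
z = (0.6524 − 0.6858)/0.0173 = -0.0334/0.0173 = -1.93.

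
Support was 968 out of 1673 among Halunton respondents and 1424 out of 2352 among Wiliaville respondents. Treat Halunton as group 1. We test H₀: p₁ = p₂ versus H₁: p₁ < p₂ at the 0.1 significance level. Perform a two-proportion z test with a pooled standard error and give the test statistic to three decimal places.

z = -1.709

p̂₁ = 968/1673 ≈ 0.578601, p̂₂ = 1424/2352 ≈ 0.605442.
Pooled p̂ = (968+1424)/(1673+2352) = 2392/4025 = 0.594286.
SE = √(0.24111 × 0.0010229) = 0.015704.
z = (0.578601 − 0.605442)/0.015704 = -0.026841/0.015704 = -1.709.
p-value = P(Z < -1.709) ≈ 0.0437. With α = 0.1, reject H₀.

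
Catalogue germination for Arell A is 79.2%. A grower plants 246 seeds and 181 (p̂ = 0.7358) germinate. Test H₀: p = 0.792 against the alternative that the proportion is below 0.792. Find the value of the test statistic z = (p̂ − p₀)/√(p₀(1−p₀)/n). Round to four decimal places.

z = -2.1728

p̂ = 181/246 = 0.735772.
SE = √(p₀(1−p₀)/n) = √(0.16474/246) = 0.025878.
z = (0.735772 − 0.792)/0.025878 = -0.056228/0.025878 = -2.1728.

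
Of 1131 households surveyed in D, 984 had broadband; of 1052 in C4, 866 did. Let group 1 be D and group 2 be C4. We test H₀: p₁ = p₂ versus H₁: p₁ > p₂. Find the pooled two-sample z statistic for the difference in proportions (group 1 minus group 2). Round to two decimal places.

z = 3.04

p̂₁ = 984/1131 ≈ 0.8700, p̂₂ = 866/1052 ≈ 0.8232.
Pooled p̂ = (984+866)/(1131+1052) = 1850/2183 = 0.8475.
SE = √(0.129273 × 0.00183474) = 0.0154.
z = (0.8700 − 0.8232)/0.0154 = 0.0468/0.0154 = 3.04.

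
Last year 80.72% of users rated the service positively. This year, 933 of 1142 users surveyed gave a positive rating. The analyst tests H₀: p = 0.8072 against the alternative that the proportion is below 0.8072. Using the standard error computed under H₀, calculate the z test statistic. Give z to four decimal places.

p̂ = 933/1142 = 0.816988.
Standard error under H₀: √(0.8072×0.1928/1142) = 0.011674.
z = (0.816988 − 0.8072)/0.011674 = 0.009788/0.011674 = 0.8384.
p-value = P(Z < 0.838) ≈ 0.7991.

z = 0.8384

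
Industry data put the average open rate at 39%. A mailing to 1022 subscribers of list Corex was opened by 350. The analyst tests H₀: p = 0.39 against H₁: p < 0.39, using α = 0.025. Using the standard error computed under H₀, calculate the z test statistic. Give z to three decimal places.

z = -3.116

p̂ = 350/1022 ≈ 0.342466.
Under H₀, SE = √(0.39·0.61/1022) = √(0.000232779) = 0.015257.
z = (0.342466 − 0.39)/0.015257 = -0.047534/0.015257 = -3.116.
p-value = P(Z < -3.116) ≈ 0.0009, so at α = 0.025 we reject H₀.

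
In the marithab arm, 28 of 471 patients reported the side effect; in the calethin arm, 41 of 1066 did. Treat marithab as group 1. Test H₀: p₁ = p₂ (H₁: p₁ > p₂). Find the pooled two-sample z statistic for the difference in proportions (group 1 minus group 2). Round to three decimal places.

p̂₁ = 28/471 ≈ 0.05945, p̂₂ = 41/1066 ≈ 0.03846.
Pooled p̂ = (28+41)/(471+1066) = 69/1537 = 0.04489.
SE = √(0.0428773 × 0.00306123) = 0.01146.
z = (0.05945 − 0.03846)/0.01146 = 0.02099/0.01146 = 1.832.

z = 1.832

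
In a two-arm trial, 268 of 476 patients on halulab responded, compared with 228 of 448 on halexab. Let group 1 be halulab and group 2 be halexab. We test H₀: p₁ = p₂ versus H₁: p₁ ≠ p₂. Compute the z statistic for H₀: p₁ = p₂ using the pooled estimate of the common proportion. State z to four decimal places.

z = 1.6481

p̂₁ = 268/476 = 0.563025, p̂₂ = 228/448 = 0.508929.
Pooled p̂ = (268+228)/(476+448) = 496/924 = 0.536797.
SE = √(p̂(1−p̂)(1/n₁+1/n₂)) = √(0.536797·0.463203·0.00433298) = √(0.00107738) = 0.032823.
z = (0.563025 − 0.508929)/0.032823 = 0.054096/0.032823 = 1.6481.
p-value = 2·P(Z > 1.648) ≈ 0.0993.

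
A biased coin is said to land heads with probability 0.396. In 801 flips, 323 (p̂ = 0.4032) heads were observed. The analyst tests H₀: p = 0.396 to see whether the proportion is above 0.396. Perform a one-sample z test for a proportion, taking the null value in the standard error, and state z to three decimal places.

p̂ = 323/801 = 0.403246.
Standard error under H₀: √(0.396×0.604/801) = 0.017280.
z = (0.403246 − 0.396)/0.017280 = 0.007246/0.017280 = 0.419.

z = 0.419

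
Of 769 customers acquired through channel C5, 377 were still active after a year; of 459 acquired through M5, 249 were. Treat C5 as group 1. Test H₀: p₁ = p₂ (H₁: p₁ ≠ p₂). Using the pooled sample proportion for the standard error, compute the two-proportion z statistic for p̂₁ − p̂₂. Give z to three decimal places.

z = -1.772

p̂₁ = 377/769 ≈ 0.490247, p̂₂ = 249/459 ≈ 0.542484.
Pooled p̂ = (377+249)/(769+459) = 626/1228 = 0.509772.
SE = √(p̂(1−p̂)(1/n₁+1/n₂)) = √(0.509772·0.490228·0.00347904) = √(0.000869428) = 0.029486.
z = (0.490247 − 0.542484)/0.029486 = -0.052237/0.029486 = -1.772.
Two-sided p-value ≈ 2·Φ(−1.772) = 0.0765.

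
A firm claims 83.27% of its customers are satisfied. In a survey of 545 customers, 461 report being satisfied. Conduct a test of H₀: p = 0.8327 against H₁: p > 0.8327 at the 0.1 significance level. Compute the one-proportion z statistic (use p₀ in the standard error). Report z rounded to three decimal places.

z = 0.824

p̂ = 461/545 = 0.84587.
SE = √(p₀(1−p₀)/n) = √(0.13931/545) = 0.01599.
z = (0.84587 − 0.8327)/0.01599 = 0.01317/0.01599 = 0.824.
p-value = P(Z > 0.824) ≈ 0.2050; since p > α = 0.1, fail to reject H₀.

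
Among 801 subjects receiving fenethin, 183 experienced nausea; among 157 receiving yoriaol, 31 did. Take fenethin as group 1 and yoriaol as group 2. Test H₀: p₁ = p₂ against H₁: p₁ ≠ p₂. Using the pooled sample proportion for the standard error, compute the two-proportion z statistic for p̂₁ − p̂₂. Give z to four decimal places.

z = 0.8531

p̂₁ = 183/801 ≈ 0.228464, p̂₂ = 31/157 ≈ 0.197452.
Pooled p̂ = (183+31)/(801+157) = 214/958 = 0.223382.
SE = √(p̂(1−p̂)(1/n₁+1/n₂)) = √(0.223382·0.776618·0.00761787) = √(0.00132157) = 0.036353.
z = (0.228464 − 0.197452)/0.036353 = 0.031012/0.036353 = 0.8531.
p-value = 2·P(Z > 0.853) ≈ 0.3936.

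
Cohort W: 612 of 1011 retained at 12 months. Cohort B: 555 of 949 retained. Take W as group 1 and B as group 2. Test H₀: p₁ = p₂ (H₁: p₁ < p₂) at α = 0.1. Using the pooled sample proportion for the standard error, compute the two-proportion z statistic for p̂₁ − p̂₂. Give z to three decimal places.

z = 0.925

p̂₁ = 612/1011 = 0.60534, p̂₂ = 555/949 = 0.58483.
Pooled p̂ = (612+555)/(1011+949) = 1167/1960 = 0.59541.
SE = √(p̂(1−p̂)(1/n₁+1/n₂)) = √(0.59541·0.40459·0.00204286) = √(0.00049212) = 0.02218.
z = (0.60534 − 0.58483)/0.02218 = 0.02051/0.02218 = 0.925.
p-value = P(Z < 0.925) ≈ 0.8225. With α = 0.1, fail to reject H₀.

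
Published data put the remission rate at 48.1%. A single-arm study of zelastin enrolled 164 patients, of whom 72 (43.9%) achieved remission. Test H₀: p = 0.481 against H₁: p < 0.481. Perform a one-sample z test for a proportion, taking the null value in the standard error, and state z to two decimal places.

p̂ = 72/164 ≈ 0.4390.
SE = √(p₀(1−p₀)/n) = √(0.24964/164) = 0.0390.
z = (0.4390 − 0.481)/0.0390 = -0.0420/0.0390 = -1.08.
p-value = P(Z < -1.076) ≈ 0.1410.

z = -1.08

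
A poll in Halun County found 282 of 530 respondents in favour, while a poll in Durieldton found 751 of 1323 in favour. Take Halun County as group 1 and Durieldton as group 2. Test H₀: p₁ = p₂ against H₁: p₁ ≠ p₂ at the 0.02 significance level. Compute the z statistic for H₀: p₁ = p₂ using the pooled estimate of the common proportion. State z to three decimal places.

z = -1.393

p̂₁ = 282/530 ≈ 0.53208, p̂₂ = 751/1323 ≈ 0.56765.
Pooled p̂ = (282+751)/(530+1323) = 1033/1853 = 0.55747.
SE = √(0.246697 × 0.00264265) = 0.02553.
z = (0.53208 − 0.56765)/0.02553 = -0.03557/0.02553 = -1.393.
Two-sided p-value ≈ 2·Φ(−1.393) = 0.1635, so at α = 0.02 we fail to reject H₀.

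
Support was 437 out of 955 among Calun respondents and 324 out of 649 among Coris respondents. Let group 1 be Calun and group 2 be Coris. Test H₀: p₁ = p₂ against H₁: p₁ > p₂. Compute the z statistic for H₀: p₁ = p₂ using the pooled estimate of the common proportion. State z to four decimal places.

p̂₁ = 437/955 = 0.457592, p̂₂ = 324/649 = 0.499230.
Pooled p̂ = (437+324)/(955+649) = 761/1604 = 0.474439.
SE = √(0.249347 × 0.00258795) = 0.025403.
z = (0.457592 − 0.499230)/0.025403 = -0.041638/0.025403 = -1.6391.
p-value = P(Z > -1.639) ≈ 0.9494.

z = -1.6391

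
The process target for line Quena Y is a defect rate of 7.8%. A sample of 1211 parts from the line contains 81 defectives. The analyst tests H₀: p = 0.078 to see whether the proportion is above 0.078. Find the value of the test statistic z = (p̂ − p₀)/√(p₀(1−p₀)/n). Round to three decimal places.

z = -1.442

p̂ = 81/1211 ≈ 0.066887.
Under H₀, SE = √(0.078·0.922/1211) = √(5.93856e-05) = 0.007706.
z = (0.066887 − 0.078)/0.007706 = -0.011113/0.007706 = -1.442.
p-value = P(Z > -1.442) ≈ 0.9254.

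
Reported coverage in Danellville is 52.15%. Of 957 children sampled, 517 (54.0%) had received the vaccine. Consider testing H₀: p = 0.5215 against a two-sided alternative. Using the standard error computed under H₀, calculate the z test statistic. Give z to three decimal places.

p̂ = 517/957 = 0.54023.
Under H₀, SE = √(0.5215·0.4785/957) = √(0.00026075) = 0.01615.
z = (0.54023 − 0.5215)/0.01615 = 0.01873/0.01615 = 1.160.

z = 1.160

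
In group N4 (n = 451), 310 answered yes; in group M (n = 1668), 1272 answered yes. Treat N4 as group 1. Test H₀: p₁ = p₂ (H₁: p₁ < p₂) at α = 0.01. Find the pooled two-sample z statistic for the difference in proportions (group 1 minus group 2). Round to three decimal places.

p̂₁ = 310/451 ≈ 0.687361, p̂₂ = 1272/1668 ≈ 0.762590.
Pooled p̂ = (310+1272)/(451+1668) = 1582/2119 = 0.746579.
SE = √(0.189199 × 0.00281682) = 0.023085.
z = (0.687361 − 0.762590)/0.023085 = -0.075229/0.023085 = -3.259.
p-value = P(Z < -3.259) ≈ 0.0006; since p < α = 0.01, reject H₀.

z = -3.259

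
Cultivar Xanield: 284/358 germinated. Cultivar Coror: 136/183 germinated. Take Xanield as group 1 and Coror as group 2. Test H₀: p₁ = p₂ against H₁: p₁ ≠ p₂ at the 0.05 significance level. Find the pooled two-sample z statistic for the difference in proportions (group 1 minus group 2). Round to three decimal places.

z = 1.324

p̂₁ = 284/358 = 0.79330, p̂₂ = 136/183 = 0.74317.
Pooled p̂ = (284+136)/(358+183) = 420/541 = 0.77634.
SE = √(p̂(1−p̂)(1/n₁+1/n₂)) = √(0.77634·0.22366·0.00825778) = √(0.00143385) = 0.03787.
z = (0.79330 − 0.74317)/0.03787 = 0.05013/0.03787 = 1.324.
p-value = 2·P(Z > 1.324) ≈ 0.1856; since p > α = 0.05, fail to reject H₀.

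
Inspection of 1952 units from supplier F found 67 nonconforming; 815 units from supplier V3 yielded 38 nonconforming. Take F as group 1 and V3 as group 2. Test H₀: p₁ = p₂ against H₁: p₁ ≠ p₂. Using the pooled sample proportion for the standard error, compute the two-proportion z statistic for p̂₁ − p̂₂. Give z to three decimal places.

p̂₁ = 67/1952 = 0.034324, p̂₂ = 38/815 = 0.046626.
Pooled p̂ = (67+38)/(1952+815) = 105/2767 = 0.037947.
SE = √(0.0365072 × 0.00173929) = 0.007968.
z = (0.034324 − 0.046626)/0.007968 = -0.012302/0.007968 = -1.544.
Two-sided p-value ≈ 2·Φ(−1.544) = 0.1226.

z = -1.544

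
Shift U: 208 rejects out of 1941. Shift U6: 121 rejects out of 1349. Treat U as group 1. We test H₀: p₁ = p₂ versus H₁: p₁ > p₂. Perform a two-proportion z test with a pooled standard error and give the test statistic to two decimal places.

z = 1.64

p̂₁ = 208/1941 ≈ 0.10716, p̂₂ = 121/1349 ≈ 0.08970.
Pooled p̂ = (208+121)/(1941+1349) = 329/3290 = 0.10000.
SE = √(0.09 × 0.00125649) = 0.01063.
z = (0.10716 − 0.08970)/0.01063 = 0.01746/0.01063 = 1.64.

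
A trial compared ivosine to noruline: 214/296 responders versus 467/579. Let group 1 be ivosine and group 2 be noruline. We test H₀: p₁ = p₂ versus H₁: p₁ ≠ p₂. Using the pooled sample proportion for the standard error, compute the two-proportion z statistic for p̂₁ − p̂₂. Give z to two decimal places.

z = -2.82

p̂₁ = 214/296 ≈ 0.72297, p̂₂ = 467/579 ≈ 0.80656.
Pooled p̂ = (214+467)/(296+579) = 681/875 = 0.77829.
SE = √(p̂(1−p̂)(1/n₁+1/n₂)) = √(0.77829·0.22171·0.00510549) = √(0.000880989) = 0.02968.
z = (0.72297 − 0.80656)/0.02968 = -0.08359/0.02968 = -2.82.
p-value = 2·P(Z > 2.816) ≈ 0.0049.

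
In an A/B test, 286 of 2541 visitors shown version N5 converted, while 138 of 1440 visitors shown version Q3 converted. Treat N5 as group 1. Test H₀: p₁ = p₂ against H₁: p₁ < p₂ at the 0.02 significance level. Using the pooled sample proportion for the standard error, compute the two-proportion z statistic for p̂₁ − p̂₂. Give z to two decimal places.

p̂₁ = 286/2541 = 0.11255, p̂₂ = 138/1440 = 0.09583.
Pooled p̂ = (286+138)/(2541+1440) = 424/3981 = 0.10651.
SE = √(0.0951624 × 0.00108799) = 0.01018.
z = (0.11255 − 0.09583)/0.01018 = 0.01672/0.01018 = 1.64.
p-value = P(Z < 1.643) ≈ 0.9498, so at α = 0.02 we fail to reject H₀.

z = 1.64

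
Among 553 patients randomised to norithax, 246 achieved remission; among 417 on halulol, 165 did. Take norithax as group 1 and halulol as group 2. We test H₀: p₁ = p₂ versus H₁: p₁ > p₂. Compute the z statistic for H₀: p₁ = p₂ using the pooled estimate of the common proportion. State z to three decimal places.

z = 1.534

p̂₁ = 246/553 ≈ 0.44485, p̂₂ = 165/417 ≈ 0.39568.
Pooled p̂ = (246+165)/(553+417) = 411/970 = 0.42371.
SE = √(0.24418 × 0.0042064) = 0.03205.
z = (0.44485 − 0.39568)/0.03205 = 0.04917/0.03205 = 1.534.
p-value = P(Z > 1.534) ≈ 0.0625.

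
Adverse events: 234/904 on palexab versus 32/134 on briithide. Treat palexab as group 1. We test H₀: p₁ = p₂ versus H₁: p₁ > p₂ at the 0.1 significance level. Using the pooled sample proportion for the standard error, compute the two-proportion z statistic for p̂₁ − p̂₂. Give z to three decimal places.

p̂₁ = 234/904 = 0.25885, p̂₂ = 32/134 = 0.23881.
Pooled p̂ = (234+32)/(904+134) = 266/1038 = 0.25626.
SE = √(p̂(1−p̂)(1/n₁+1/n₂)) = √(0.25626·0.74374·0.00856888) = √(0.00163316) = 0.04041.
z = (0.25885 − 0.23881)/0.04041 = 0.02004/0.04041 = 0.496.
p-value = P(Z > 0.496) ≈ 0.3100; since p > α = 0.1, fail to reject H₀.

z = 0.496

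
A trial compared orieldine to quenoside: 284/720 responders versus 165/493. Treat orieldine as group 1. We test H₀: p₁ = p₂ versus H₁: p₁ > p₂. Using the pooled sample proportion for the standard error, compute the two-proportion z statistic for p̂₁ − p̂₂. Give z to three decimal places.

p̂₁ = 284/720 = 0.39444, p̂₂ = 165/493 = 0.33469.
Pooled p̂ = (284+165)/(720+493) = 449/1213 = 0.37016.
SE = √(p̂(1−p̂)(1/n₁+1/n₂)) = √(0.37016·0.62984·0.00341729) = √(0.000796709) = 0.02823.
z = (0.39444 − 0.33469)/0.02823 = 0.05975/0.02823 = 2.117.
p-value = P(Z > 2.117) ≈ 0.0171.

z = 2.117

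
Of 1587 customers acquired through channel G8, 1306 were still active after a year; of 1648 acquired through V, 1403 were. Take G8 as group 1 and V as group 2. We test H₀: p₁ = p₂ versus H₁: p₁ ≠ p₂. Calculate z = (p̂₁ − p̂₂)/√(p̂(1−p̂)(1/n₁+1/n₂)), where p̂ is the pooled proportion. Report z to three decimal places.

p̂₁ = 1306/1587 ≈ 0.822936, p̂₂ = 1403/1648 ≈ 0.851335.
Pooled p̂ = (1306+1403)/(1587+1648) = 2709/3235 = 0.837403.
SE = √(p̂(1−p̂)(1/n₁+1/n₂)) = √(0.837403·0.162597·0.00123692) = √(0.000168417) = 0.012978.
z = (0.822936 − 0.851335)/0.012978 = -0.028399/0.012978 = -2.188.

z = -2.188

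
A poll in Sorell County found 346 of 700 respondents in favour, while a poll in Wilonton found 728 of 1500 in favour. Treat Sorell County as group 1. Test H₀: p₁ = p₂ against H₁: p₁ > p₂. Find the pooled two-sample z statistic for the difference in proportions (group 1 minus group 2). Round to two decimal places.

p̂₁ = 346/700 ≈ 0.4943, p̂₂ = 728/1500 ≈ 0.4853.
Pooled p̂ = (346+728)/(700+1500) = 1074/2200 = 0.4882.
SE = √(p̂(1−p̂)(1/n₁+1/n₂)) = √(0.4882·0.5118·0.00209524) = √(0.000523517) = 0.0229.
z = (0.4943 − 0.4853)/0.0229 = 0.0090/0.0229 = 0.39.

z = 0.39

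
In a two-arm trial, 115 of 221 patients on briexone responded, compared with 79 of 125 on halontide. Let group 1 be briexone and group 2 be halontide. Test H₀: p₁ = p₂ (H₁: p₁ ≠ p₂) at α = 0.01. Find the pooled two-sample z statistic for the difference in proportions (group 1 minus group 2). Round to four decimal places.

z = -2.0099

p̂₁ = 115/221 = 0.520362, p̂₂ = 79/125 = 0.632000.
Pooled p̂ = (115+79)/(221+125) = 194/346 = 0.560694.
SE = √(p̂(1−p̂)(1/n₁+1/n₂)) = √(0.560694·0.439306·0.0125249) = √(0.00308508) = 0.055544.
z = (0.520362 − 0.632000)/0.055544 = -0.111638/0.055544 = -2.0099.
p-value = 2·P(Z > 2.010) ≈ 0.0444; since p > α = 0.01, fail to reject H₀.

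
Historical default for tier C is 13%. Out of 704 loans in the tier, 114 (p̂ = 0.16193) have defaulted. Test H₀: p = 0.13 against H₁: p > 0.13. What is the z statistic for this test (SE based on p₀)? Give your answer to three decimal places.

p̂ = 114/704 = 0.161932.
Under H₀, SE = √(0.13·0.87/704) = √(0.000160653) = 0.012675.
z = (0.161932 − 0.13)/0.012675 = 0.031932/0.012675 = 2.519.
p-value = P(Z > 2.519) ≈ 0.0059.

z = 2.519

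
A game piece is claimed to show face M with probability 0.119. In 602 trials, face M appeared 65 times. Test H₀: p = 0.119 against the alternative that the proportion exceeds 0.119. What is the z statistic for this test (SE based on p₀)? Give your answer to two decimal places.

z = -0.84

p̂ = 65/602 = 0.10797.
Under H₀, SE = √(0.119·0.881/602) = √(0.000174151) = 0.01320.
z = (0.10797 − 0.119)/0.01320 = -0.01103/0.01320 = -0.84.
p-value = P(Z > -0.836) ≈ 0.7983.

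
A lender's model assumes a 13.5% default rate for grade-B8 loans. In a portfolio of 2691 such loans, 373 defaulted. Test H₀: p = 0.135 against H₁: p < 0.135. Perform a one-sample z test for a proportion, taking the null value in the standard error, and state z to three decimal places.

z = 0.548

p̂ = 373/2691 ≈ 0.13861.
Under H₀, SE = √(0.135·0.865/2691) = √(4.33946e-05) = 0.00659.
z = (0.13861 − 0.135)/0.00659 = 0.00361/0.00659 = 0.548.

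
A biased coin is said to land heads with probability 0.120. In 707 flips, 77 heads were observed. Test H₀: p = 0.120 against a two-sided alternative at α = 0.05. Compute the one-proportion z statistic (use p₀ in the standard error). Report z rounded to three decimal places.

p̂ = 77/707 = 0.108911.
Standard error under H₀: √(0.12×0.88/707) = 0.012221.
z = (0.108911 − 0.12)/0.012221 = -0.011089/0.012221 = -0.907.
p-value = 2·P(Z > 0.907) ≈ 0.3642. With α = 0.05, fail to reject H₀.

z = -0.907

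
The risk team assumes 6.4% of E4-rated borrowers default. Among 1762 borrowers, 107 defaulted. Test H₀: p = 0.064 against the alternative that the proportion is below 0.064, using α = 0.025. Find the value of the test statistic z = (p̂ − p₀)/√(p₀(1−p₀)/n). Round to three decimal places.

p̂ = 107/1762 ≈ 0.06073.
Under H₀, SE = √(0.064·0.936/1762) = √(3.39977e-05) = 0.00583.
z = (0.06073 − 0.064)/0.00583 = -0.00327/0.00583 = -0.561.
p-value = P(Z < -0.561) ≈ 0.2873, so at α = 0.025 we fail to reject H₀.

z = -0.561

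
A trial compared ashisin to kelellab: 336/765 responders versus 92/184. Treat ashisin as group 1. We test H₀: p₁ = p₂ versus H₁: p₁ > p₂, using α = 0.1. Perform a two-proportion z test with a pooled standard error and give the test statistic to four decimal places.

z = -1.4877

p̂₁ = 336/765 = 0.439216, p̂₂ = 92/184 = 0.500000.
Pooled p̂ = (336+92)/(765+184) = 428/949 = 0.451001.
SE = √(0.247599 × 0.00674197) = 0.040857.
z = (0.439216 − 0.500000)/0.040857 = -0.060784/0.040857 = -1.4877.
p-value = P(Z > -1.488) ≈ 0.9316. With α = 0.1, fail to reject H₀.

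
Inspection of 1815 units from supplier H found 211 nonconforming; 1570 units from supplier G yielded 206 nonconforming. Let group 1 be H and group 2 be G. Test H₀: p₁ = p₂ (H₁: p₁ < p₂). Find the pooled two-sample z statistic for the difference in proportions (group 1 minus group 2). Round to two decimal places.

p̂₁ = 211/1815 = 0.1163, p̂₂ = 206/1570 = 0.1312.
Pooled p̂ = (211+206)/(1815+1570) = 417/3385 = 0.1232.
SE = √(p̂(1−p̂)(1/n₁+1/n₂)) = √(0.1232·0.8768·0.00118791) = √(0.000128311) = 0.0113.
z = (0.1163 − 0.1312)/0.0113 = -0.0149/0.0113 = -1.32.
p-value = P(Z < -1.320) ≈ 0.0934.

z = -1.32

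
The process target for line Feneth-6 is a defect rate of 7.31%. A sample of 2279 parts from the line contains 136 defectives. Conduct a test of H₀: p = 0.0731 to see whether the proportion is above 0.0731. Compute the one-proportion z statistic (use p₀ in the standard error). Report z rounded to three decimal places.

z = -2.462

p̂ = 136/2279 ≈ 0.05968.
SE = √(p₀(1−p₀)/n) = √(0.067756/2279) = 0.00545.
z = (0.05968 − 0.0731)/0.00545 = -0.01342/0.00545 = -2.462.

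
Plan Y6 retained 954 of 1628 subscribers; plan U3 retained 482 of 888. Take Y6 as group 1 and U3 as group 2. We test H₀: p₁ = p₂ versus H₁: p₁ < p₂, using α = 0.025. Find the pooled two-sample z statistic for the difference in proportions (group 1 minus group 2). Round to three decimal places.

z = 2.092

p̂₁ = 954/1628 = 0.58600, p̂₂ = 482/888 = 0.54279.
Pooled p̂ = (954+482)/(1628+888) = 1436/2516 = 0.57075.
SE = √(0.244995 × 0.00174038) = 0.02065.
z = (0.58600 − 0.54279)/0.02065 = 0.04321/0.02065 = 2.092.
p-value = P(Z < 2.092) ≈ 0.9818. With α = 0.025, fail to reject H₀.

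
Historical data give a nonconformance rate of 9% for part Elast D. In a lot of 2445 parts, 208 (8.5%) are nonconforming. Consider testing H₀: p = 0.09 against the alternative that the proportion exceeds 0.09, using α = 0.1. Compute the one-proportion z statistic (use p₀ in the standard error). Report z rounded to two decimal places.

p̂ = 208/2445 ≈ 0.08507.
Under H₀, SE = √(0.09·0.91/2445) = √(3.34969e-05) = 0.00579.
z = (0.08507 − 0.09)/0.00579 = -0.00493/0.00579 = -0.85.
p-value = P(Z > -0.852) ≈ 0.8028; since p > α = 0.1, fail to reject H₀.

z = -0.85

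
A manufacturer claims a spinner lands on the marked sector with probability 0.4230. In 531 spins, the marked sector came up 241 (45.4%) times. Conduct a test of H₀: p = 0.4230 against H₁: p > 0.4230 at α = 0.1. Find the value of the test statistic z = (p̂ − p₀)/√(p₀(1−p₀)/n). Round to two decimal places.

p̂ = 241/531 ≈ 0.4539.
SE = √(p₀(1−p₀)/n) = √(0.24407/531) = 0.0214.
z = (0.4539 − 0.423)/0.0214 = 0.0309/0.0214 = 1.44.
p-value = P(Z > 1.439) ≈ 0.0750, so at α = 0.1 we reject H₀.

z = 1.44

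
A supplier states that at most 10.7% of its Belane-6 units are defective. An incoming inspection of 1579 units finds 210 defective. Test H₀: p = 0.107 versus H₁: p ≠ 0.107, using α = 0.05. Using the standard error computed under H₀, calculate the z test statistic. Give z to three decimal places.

p̂ = 210/1579 = 0.13300.
Standard error under H₀: √(0.107×0.893/1579) = 0.00778.
z = (0.13300 − 0.107)/0.00778 = 0.02600/0.00778 = 3.342.
Two-sided p-value ≈ 2·Φ(−3.342) = 0.0008, so at α = 0.05 we reject H₀.

z = 3.342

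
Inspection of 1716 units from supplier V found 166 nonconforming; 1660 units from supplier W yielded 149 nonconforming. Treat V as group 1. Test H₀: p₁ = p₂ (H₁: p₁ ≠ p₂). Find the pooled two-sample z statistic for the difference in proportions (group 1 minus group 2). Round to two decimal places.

p̂₁ = 166/1716 = 0.09674, p̂₂ = 149/1660 = 0.08976.
Pooled p̂ = (166+149)/(1716+1660) = 315/3376 = 0.09331.
SE = √(0.0845997 × 0.00118516) = 0.01001.
z = (0.09674 − 0.08976)/0.01001 = 0.00698/0.01001 = 0.70.
p-value = 2·P(Z > 0.697) ≈ 0.4859.

z = 0.70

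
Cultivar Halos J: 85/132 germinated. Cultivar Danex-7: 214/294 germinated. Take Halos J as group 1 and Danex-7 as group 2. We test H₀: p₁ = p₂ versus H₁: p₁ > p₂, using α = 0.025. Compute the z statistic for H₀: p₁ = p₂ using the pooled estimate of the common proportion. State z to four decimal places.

p̂₁ = 85/132 = 0.643939, p̂₂ = 214/294 = 0.727891.
Pooled p̂ = (85+214)/(132+294) = 299/426 = 0.701878.
SE = √(0.209245 × 0.0109771) = 0.047926.
z = (0.643939 − 0.727891)/0.047926 = -0.083952/0.047926 = -1.7517.
p-value = P(Z > -1.752) ≈ 0.9601; since p > α = 0.025, fail to reject H₀.

z = -1.7517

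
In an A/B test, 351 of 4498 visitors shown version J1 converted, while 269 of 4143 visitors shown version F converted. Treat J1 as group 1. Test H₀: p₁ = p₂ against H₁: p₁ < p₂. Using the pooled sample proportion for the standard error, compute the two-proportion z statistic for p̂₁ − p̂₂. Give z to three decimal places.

z = 2.358

p̂₁ = 351/4498 ≈ 0.078035, p̂₂ = 269/4143 ≈ 0.064929.
Pooled p̂ = (351+269)/(4498+4143) = 620/8641 = 0.071751.
SE = √(p̂(1−p̂)(1/n₁+1/n₂)) = √(0.071751·0.928249·0.000463692) = √(3.08832e-05) = 0.005557.
z = (0.078035 − 0.064929)/0.005557 = 0.013106/0.005557 = 2.358.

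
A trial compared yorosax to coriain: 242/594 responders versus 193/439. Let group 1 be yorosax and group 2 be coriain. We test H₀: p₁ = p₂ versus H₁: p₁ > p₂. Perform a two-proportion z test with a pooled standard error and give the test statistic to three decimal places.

z = -1.037

p̂₁ = 242/594 ≈ 0.40741, p̂₂ = 193/439 ≈ 0.43964.
Pooled p̂ = (242+193)/(594+439) = 435/1033 = 0.42110.
SE = √(0.243775 × 0.00396141) = 0.03108.
z = (0.40741 − 0.43964)/0.03108 = -0.03223/0.03108 = -1.037.
p-value = P(Z > -1.037) ≈ 0.8502.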